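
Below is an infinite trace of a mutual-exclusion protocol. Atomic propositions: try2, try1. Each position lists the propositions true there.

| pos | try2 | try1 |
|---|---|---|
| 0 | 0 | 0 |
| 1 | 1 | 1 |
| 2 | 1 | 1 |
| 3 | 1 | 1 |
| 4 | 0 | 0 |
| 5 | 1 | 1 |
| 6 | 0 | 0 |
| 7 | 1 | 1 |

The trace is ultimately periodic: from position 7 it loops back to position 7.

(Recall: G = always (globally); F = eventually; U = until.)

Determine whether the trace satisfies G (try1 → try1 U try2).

try1 → try1 U try2 holds at every position 0..7, and those are all positions ever visited, so G (try1 → try1 U try2) holds.
Positions where try1 holds: 1, 2, 3, 5, 7.
Check try1 U try2 at each: 1→ok, 2→ok, 3→ok, 5→ok, 7→ok.

Holds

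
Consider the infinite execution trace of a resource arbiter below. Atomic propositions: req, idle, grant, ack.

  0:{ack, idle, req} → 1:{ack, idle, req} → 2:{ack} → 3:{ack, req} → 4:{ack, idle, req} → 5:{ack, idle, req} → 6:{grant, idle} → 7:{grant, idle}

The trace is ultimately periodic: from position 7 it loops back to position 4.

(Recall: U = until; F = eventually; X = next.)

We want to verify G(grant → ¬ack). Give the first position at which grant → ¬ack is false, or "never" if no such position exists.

never

grant → ¬ack holds at every position 0..7, and those are all the positions the trace ever visits, so the invariant G(grant → ¬ack) is never violated.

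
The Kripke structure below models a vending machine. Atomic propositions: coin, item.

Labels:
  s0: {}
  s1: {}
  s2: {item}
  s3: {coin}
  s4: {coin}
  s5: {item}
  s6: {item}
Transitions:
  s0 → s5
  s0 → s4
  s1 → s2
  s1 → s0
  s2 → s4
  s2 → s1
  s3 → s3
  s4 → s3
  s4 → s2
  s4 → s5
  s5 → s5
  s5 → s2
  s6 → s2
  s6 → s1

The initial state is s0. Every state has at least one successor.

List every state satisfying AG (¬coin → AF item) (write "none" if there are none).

{s3}

States satisfying ¬coin → AF item: {s2, s3, s4, s5, s6}.
States satisfying AG (¬coin → AF item): {s3}.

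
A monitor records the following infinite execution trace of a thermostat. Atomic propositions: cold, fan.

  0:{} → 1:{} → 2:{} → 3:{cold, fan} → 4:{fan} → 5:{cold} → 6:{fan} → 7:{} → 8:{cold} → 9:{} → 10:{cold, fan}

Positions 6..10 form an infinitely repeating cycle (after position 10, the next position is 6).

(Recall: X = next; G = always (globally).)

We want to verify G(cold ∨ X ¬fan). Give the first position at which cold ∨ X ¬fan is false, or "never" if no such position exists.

2

Check cold ∨ X ¬fan at each position in order: 0 ✓, 1 ✓.
At position 2 the labels are {} and the next position 3 has {cold, fan}, so cold ∨ X ¬fan is false there. This is the first violation.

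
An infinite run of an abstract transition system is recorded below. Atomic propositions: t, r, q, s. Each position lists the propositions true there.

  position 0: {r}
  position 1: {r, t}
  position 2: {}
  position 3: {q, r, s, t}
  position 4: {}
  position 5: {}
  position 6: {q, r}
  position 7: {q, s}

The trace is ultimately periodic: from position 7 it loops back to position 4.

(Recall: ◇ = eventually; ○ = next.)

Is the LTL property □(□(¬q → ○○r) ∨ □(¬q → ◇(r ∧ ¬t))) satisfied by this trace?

□(¬q → ○○r) ∨ □(¬q → ◇(r ∧ ¬t)) holds at every position 0..7, and those are all positions ever visited, so □(□(¬q → ○○r) ∨ □(¬q → ◇(r ∧ ¬t))) holds.

Holds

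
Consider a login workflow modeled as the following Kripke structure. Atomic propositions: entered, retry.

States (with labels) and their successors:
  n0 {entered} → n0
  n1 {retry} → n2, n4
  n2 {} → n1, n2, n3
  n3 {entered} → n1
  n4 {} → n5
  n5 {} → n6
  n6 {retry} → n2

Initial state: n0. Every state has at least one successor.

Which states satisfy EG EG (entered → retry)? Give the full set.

{n1, n2, n4, n5, n6}

States satisfying EG (entered → retry): {n1, n2, n4, n5, n6}.
States satisfying EG EG (entered → retry): {n1, n2, n4, n5, n6}.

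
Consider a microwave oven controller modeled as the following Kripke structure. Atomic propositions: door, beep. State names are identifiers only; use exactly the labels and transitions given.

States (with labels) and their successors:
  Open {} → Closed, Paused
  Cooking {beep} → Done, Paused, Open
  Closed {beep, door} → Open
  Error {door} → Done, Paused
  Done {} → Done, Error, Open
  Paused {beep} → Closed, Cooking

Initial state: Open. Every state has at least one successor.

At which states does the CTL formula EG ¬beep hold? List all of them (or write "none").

States satisfying ¬beep: {Open, Error, Done}.
States satisfying EG ¬beep: {Error, Done}.

{Error, Done}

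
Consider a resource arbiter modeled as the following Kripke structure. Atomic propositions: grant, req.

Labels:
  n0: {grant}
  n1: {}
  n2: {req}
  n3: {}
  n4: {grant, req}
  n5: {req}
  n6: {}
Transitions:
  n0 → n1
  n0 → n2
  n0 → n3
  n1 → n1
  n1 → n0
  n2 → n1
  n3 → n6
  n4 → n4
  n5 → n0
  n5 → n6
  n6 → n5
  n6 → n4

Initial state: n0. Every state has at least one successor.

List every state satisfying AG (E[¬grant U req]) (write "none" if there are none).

States satisfying E[¬grant U req]: {n2, n3, n4, n5, n6}.
States satisfying AG (E[¬grant U req]): {n4}.

{n4}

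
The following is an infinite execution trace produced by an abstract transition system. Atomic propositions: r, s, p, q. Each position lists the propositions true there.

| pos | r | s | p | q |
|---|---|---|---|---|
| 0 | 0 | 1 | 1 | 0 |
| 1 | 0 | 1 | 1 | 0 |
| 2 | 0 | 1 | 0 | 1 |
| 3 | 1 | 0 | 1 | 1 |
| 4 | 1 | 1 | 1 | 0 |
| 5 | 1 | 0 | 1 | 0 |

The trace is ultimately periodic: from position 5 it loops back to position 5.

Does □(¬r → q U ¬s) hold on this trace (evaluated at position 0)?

¬r → q U ¬s must hold at every position from 0 onward. It fails at position 0, so □(¬r → q U ¬s) is false.
Positions where ¬r holds: 0, 1, 2.
Check q U ¬s at each: 0→fails, 1→fails, 2→ok.

No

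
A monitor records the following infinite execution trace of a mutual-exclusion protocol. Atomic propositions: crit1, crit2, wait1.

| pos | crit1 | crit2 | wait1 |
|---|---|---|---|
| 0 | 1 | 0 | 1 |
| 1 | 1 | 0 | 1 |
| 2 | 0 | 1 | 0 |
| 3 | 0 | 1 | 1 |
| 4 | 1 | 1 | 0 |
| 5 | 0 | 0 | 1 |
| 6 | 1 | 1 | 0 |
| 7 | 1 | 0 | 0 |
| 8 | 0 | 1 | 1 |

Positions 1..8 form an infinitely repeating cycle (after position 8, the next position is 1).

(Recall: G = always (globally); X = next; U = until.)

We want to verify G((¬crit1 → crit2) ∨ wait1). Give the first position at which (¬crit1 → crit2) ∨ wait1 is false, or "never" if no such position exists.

never

(¬crit1 → crit2) ∨ wait1 holds at every position 0..8, and those are all the positions the trace ever visits, so the invariant G((¬crit1 → crit2) ∨ wait1) is never violated.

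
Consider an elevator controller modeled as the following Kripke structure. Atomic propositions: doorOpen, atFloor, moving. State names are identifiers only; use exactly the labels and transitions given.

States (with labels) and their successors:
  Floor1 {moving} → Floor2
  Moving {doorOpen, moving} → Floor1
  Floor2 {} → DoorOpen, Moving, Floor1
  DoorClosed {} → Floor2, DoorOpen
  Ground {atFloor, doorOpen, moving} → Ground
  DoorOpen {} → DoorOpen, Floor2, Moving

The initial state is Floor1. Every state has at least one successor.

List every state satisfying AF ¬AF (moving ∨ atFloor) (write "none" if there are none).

{Floor1, Moving, Floor2, DoorClosed, DoorOpen}

States satisfying ¬AF (moving ∨ atFloor): {Floor2, DoorClosed, DoorOpen}.
States satisfying AF ¬AF (moving ∨ atFloor): {Floor1, Moving, Floor2, DoorClosed, DoorOpen}.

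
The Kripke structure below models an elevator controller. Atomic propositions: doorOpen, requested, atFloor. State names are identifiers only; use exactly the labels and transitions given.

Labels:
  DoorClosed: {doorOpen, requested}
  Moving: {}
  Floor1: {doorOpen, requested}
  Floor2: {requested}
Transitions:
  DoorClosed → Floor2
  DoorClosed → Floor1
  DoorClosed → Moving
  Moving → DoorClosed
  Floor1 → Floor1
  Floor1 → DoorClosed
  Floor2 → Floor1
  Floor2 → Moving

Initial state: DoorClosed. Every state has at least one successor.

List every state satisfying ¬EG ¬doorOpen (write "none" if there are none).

States satisfying ¬doorOpen: {Moving, Floor2}.
States satisfying EG ¬doorOpen: ∅.
States satisfying ¬EG ¬doorOpen: {DoorClosed, Moving, Floor1, Floor2}.

{DoorClosed, Moving, Floor1, Floor2}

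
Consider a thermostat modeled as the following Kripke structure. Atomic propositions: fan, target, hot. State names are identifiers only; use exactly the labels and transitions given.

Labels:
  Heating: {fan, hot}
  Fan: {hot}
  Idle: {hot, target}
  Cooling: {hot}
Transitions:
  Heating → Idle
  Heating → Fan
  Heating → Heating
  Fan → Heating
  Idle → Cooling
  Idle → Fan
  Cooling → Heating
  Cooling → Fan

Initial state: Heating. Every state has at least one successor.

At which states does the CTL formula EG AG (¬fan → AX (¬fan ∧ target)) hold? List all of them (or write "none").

States satisfying AG (¬fan → AX (¬fan ∧ target)): ∅.
States satisfying EG AG (¬fan → AX (¬fan ∧ target)): ∅.

none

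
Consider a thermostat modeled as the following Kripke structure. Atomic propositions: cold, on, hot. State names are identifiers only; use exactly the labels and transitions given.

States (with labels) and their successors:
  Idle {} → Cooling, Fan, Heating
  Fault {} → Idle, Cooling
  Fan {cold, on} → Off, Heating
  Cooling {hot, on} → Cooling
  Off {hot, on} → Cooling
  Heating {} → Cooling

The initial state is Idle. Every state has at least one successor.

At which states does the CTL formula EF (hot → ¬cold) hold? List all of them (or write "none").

{Idle, Fault, Fan, Cooling, Off, Heating}

States satisfying hot → ¬cold: {Idle, Fault, Fan, Cooling, Off, Heating}.
States satisfying EF (hot → ¬cold): {Idle, Fault, Fan, Cooling, Off, Heating}.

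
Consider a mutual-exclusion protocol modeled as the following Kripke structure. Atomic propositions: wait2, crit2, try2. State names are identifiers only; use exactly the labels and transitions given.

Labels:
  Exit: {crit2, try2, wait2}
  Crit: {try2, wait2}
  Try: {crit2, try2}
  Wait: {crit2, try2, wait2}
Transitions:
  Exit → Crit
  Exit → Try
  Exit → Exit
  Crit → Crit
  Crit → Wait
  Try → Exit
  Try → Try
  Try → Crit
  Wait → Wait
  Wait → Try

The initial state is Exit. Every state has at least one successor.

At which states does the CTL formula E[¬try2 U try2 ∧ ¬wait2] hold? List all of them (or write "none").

States satisfying ¬try2: ∅.
States satisfying try2 ∧ ¬wait2: {Try}.
States satisfying E[¬try2 U try2 ∧ ¬wait2]: {Try}.

{Try}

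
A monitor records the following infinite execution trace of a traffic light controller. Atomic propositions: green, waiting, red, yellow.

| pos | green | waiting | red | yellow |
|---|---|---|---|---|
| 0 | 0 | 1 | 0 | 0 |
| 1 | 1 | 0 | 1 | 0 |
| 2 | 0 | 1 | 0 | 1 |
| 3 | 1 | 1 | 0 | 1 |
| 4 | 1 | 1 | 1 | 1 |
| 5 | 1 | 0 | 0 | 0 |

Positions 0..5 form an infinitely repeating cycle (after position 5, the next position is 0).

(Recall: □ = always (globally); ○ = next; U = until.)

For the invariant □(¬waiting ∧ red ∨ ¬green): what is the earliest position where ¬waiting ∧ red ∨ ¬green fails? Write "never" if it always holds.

Check ¬waiting ∧ red ∨ ¬green at each position in order: 0 ✓, 1 ✓, 2 ✓.
At position 3 the labels are {green, waiting, yellow}, so ¬waiting ∧ red ∨ ¬green is false there. This is the first violation.

3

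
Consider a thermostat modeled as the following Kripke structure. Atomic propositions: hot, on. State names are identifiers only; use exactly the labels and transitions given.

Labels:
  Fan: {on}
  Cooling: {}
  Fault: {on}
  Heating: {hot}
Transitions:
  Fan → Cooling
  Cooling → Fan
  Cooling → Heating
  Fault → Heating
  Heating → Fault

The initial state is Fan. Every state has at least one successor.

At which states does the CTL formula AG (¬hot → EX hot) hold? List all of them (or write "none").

States satisfying ¬hot → EX hot: {Cooling, Fault, Heating}.
States satisfying AG (¬hot → EX hot): {Fault, Heating}.

{Fault, Heating}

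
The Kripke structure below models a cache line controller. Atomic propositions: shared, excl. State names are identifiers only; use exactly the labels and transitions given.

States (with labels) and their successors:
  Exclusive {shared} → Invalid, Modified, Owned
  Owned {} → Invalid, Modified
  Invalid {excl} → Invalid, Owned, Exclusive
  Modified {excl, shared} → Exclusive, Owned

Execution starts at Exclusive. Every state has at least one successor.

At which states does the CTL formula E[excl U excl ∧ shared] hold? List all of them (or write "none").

{Modified}

States satisfying excl: {Invalid, Modified}.
States satisfying excl ∧ shared: {Modified}.
States satisfying E[excl U excl ∧ shared]: {Modified}.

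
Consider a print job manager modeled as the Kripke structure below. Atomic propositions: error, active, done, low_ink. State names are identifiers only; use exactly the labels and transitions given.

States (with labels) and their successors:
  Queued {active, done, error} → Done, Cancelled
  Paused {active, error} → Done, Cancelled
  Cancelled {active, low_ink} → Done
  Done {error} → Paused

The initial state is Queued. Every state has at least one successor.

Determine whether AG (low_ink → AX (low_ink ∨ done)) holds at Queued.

Violated

States satisfying low_ink → AX (low_ink ∨ done): {Queued, Paused, Done}.
States satisfying AG (low_ink → AX (low_ink ∨ done)): ∅.
Cancelled is reachable from Queued and violates low_ink → AX (low_ink ∨ done), so AG fails at Queued.
Queued ∉ Sat(AG (low_ink → AX (low_ink ∨ done))).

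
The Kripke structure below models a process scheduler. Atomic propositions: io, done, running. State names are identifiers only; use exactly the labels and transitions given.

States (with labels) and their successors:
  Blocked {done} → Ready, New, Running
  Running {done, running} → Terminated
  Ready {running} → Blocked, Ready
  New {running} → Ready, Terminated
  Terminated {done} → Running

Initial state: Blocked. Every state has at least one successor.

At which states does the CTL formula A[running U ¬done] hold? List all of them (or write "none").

States satisfying running: {Running, Ready, New}.
States satisfying ¬done: {Ready, New}.
States satisfying A[running U ¬done]: {Ready, New}.

{Ready, New}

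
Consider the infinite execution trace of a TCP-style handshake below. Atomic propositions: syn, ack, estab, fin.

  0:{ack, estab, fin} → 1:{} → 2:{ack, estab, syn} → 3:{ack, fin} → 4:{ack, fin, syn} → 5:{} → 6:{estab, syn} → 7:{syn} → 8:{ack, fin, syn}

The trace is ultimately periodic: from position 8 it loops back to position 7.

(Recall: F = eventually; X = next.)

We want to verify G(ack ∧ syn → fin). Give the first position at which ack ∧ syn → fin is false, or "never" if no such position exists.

2

Check ack ∧ syn → fin at each position in order: 0 ✓, 1 ✓.
At position 2 the labels are {ack, estab, syn}, so ack ∧ syn → fin is false there. This is the first violation.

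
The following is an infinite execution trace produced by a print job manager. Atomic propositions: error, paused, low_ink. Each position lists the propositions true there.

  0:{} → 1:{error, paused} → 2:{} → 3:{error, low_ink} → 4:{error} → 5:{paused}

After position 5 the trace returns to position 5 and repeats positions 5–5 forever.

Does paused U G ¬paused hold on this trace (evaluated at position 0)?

Violated

Walking from position 0: at position 0, G ¬paused has not yet held and paused fails, so paused U G ¬paused is false.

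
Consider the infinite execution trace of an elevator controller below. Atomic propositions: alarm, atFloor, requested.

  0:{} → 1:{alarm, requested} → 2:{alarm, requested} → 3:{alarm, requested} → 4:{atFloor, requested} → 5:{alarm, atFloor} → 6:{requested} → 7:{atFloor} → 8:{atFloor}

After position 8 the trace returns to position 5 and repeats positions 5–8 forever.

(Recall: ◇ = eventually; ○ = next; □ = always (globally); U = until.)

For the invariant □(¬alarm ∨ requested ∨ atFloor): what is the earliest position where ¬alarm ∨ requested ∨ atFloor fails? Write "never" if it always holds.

¬alarm ∨ requested ∨ atFloor holds at every position 0..8, and those are all the positions the trace ever visits, so the invariant □(¬alarm ∨ requested ∨ atFloor) is never violated.

never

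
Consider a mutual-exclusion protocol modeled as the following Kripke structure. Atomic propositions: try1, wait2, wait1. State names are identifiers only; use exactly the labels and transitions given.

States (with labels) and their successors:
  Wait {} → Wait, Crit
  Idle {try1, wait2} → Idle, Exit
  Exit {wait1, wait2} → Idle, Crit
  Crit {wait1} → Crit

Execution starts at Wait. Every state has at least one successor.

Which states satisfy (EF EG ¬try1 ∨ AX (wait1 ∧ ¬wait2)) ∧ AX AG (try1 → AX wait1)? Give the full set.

States satisfying EG ¬try1: {Wait, Exit, Crit}.
States satisfying EF EG ¬try1: {Wait, Idle, Exit, Crit}.
States satisfying wait1 ∧ ¬wait2: {Crit}.
States satisfying AX (wait1 ∧ ¬wait2): {Crit}.
States satisfying EF EG ¬try1 ∨ AX (wait1 ∧ ¬wait2): {Wait, Idle, Exit, Crit}.
States satisfying AG (try1 → AX wait1): {Wait, Crit}.
States satisfying AX AG (try1 → AX wait1): {Wait, Crit}.
States satisfying (EF EG ¬try1 ∨ AX (wait1 ∧ ¬wait2)) ∧ AX AG (try1 → AX wait1): {Wait, Crit}.

{Wait, Crit}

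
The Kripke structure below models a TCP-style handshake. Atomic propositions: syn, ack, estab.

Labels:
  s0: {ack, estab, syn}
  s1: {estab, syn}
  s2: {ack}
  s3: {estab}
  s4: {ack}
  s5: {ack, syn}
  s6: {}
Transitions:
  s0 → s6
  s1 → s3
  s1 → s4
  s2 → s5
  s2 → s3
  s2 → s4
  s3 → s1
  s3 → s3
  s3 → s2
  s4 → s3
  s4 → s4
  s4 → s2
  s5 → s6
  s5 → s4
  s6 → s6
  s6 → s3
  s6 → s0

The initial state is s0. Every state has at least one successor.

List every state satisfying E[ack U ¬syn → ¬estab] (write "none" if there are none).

States satisfying ack: {s0, s2, s4, s5}.
States satisfying ¬syn → ¬estab: {s0, s1, s2, s4, s5, s6}.
States satisfying E[ack U ¬syn → ¬estab]: {s0, s1, s2, s4, s5, s6}.

{s0, s1, s2, s4, s5, s6}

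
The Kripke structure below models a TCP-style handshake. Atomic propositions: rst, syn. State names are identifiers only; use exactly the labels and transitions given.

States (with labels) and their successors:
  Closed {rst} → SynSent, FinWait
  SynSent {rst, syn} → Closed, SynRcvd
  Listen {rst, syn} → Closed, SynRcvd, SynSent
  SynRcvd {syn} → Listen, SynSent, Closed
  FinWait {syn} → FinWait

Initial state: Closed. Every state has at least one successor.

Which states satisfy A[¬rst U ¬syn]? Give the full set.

States satisfying ¬rst: {SynRcvd, FinWait}.
States satisfying ¬syn: {Closed}.
States satisfying A[¬rst U ¬syn]: {Closed}.

{Closed}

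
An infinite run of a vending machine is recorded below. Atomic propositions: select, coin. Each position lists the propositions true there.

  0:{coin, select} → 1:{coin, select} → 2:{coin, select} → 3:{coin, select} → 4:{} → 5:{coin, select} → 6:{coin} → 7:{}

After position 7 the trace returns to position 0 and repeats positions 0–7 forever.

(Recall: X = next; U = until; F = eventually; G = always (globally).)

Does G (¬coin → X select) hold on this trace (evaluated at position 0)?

Satisfied

¬coin → X select holds at every position 0..7, and those are all positions ever visited, so G (¬coin → X select) holds.
Positions where ¬coin holds: 4, 7.
Check X select at each: 4→ok, 7→ok.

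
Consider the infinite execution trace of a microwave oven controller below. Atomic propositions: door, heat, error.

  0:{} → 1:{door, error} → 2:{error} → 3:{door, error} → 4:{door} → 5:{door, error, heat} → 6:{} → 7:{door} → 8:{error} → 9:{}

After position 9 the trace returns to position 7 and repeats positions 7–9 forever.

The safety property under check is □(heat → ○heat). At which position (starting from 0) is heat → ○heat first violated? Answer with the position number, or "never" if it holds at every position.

Check heat → ○heat at each position in order: 0 ✓, 1 ✓, 2 ✓, 3 ✓, 4 ✓.
At position 5 the labels are {door, error, heat} and the next position 6 has {}, so heat → ○heat is false there. This is the first violation.

5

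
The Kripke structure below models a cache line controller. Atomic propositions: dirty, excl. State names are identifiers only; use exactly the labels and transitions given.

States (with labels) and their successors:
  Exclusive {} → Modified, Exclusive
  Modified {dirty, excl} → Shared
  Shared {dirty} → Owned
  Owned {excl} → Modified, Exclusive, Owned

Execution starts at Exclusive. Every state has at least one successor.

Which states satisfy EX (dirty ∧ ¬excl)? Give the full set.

{Modified}

States satisfying dirty ∧ ¬excl: {Shared}.
States satisfying EX (dirty ∧ ¬excl): {Modified}.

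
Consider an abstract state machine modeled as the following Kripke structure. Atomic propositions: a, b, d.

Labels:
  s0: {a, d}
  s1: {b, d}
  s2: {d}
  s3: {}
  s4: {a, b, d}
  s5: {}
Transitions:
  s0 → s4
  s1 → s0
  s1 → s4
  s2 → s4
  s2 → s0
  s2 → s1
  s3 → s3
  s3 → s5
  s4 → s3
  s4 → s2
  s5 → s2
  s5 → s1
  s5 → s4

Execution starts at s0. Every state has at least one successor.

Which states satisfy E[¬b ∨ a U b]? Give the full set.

States satisfying ¬b ∨ a: {s0, s2, s3, s4, s5}.
States satisfying b: {s1, s4}.
States satisfying E[¬b ∨ a U b]: {s0, s1, s2, s3, s4, s5}.

{s0, s1, s2, s3, s4, s5}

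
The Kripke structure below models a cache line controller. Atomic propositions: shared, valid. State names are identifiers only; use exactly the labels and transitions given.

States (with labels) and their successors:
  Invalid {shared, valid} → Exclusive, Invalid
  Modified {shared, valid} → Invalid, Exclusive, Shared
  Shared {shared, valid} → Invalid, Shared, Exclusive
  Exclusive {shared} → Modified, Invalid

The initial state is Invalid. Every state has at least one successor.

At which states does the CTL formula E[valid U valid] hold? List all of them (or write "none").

{Invalid, Modified, Shared}

States satisfying valid: {Invalid, Modified, Shared}.
States satisfying E[valid U valid]: {Invalid, Modified, Shared}.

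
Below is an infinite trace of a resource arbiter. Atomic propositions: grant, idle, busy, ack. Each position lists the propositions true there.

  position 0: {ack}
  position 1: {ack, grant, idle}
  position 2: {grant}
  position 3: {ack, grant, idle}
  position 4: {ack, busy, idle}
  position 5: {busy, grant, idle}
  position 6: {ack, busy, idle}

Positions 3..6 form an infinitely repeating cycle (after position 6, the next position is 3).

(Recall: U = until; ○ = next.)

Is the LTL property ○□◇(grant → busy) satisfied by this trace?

The position after 0 is 1; □◇(grant → busy) is true there.

Yes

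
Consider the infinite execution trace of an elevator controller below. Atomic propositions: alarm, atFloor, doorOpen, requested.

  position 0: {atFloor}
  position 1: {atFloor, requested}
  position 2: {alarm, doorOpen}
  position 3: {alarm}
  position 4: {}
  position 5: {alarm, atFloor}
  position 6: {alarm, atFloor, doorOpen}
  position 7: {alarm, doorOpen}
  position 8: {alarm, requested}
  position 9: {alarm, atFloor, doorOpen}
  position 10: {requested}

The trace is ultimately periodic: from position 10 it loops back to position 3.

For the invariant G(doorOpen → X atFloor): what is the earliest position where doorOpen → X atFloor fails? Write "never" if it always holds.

Check doorOpen → X atFloor at each position in order: 0 ✓, 1 ✓.
At position 2 the labels are {alarm, doorOpen} and the next position 3 has {alarm}, so doorOpen → X atFloor is false there. This is the first violation.

2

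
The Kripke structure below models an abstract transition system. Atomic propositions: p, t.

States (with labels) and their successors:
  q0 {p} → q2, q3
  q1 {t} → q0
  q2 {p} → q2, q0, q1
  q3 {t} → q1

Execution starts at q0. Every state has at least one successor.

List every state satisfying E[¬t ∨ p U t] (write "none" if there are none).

{q0, q1, q2, q3}

States satisfying ¬t ∨ p: {q0, q2}.
States satisfying t: {q1, q3}.
States satisfying E[¬t ∨ p U t]: {q0, q1, q2, q3}.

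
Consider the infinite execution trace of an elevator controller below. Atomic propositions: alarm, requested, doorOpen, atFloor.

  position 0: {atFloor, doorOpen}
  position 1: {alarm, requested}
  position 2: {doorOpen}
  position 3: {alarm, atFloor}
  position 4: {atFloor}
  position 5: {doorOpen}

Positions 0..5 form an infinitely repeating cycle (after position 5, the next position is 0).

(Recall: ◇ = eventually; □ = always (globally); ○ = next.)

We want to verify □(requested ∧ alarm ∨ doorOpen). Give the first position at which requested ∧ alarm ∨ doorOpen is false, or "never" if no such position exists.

3

Check requested ∧ alarm ∨ doorOpen at each position in order: 0 ✓, 1 ✓, 2 ✓.
At position 3 the labels are {alarm, atFloor}, so requested ∧ alarm ∨ doorOpen is false there. This is the first violation.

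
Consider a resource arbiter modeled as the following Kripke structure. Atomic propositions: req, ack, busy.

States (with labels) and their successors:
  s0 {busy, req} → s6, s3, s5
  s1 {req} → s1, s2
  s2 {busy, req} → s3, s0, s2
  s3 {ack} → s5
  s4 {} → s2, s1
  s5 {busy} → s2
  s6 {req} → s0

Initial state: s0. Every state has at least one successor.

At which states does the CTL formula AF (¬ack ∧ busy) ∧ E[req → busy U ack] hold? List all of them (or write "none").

{s0, s2, s3, s5}

States satisfying ¬ack ∧ busy: {s0, s2, s5}.
States satisfying AF (¬ack ∧ busy): {s0, s2, s3, s5, s6}.
States satisfying req → busy: {s0, s2, s3, s4, s5}.
States satisfying ack: {s3}.
States satisfying E[req → busy U ack]: {s0, s2, s3, s4, s5}.
States satisfying AF (¬ack ∧ busy) ∧ E[req → busy U ack]: {s0, s2, s3, s5}.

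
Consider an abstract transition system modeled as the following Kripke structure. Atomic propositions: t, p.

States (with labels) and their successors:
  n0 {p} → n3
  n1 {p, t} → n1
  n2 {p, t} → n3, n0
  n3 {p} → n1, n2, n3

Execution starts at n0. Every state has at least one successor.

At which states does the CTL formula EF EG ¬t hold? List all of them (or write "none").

{n0, n2, n3}

States satisfying EG ¬t: {n0, n3}.
States satisfying EF EG ¬t: {n0, n2, n3}.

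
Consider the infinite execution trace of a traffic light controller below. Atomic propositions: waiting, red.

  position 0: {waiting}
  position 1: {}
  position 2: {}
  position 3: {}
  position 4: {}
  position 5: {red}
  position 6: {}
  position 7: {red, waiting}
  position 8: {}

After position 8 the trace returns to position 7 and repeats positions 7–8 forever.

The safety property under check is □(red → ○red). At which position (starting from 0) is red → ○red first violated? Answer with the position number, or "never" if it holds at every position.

5

Check red → ○red at each position in order: 0 ✓, 1 ✓, 2 ✓, 3 ✓, 4 ✓.
At position 5 the labels are {red} and the next position 6 has {}, so red → ○red is false there. This is the first violation.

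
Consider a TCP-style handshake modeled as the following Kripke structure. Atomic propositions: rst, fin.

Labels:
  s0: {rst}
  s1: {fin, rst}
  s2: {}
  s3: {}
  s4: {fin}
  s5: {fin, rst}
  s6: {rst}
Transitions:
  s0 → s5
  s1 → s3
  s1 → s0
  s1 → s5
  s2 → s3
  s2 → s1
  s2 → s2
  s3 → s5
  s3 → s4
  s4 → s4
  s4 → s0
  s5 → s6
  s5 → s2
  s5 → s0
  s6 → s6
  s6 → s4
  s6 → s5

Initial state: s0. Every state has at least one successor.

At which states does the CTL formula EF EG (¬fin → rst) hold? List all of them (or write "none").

States satisfying EG (¬fin → rst): {s0, s1, s4, s5, s6}.
States satisfying EF EG (¬fin → rst): {s0, s1, s2, s3, s4, s5, s6}.

{s0, s1, s2, s3, s4, s5, s6}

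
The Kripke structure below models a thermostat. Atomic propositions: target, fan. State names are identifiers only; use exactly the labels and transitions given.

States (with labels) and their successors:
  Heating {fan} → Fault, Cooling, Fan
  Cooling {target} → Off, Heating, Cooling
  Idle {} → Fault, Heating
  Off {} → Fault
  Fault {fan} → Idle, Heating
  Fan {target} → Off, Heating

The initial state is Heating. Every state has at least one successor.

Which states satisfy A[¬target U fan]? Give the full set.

States satisfying ¬target: {Heating, Idle, Off, Fault}.
States satisfying fan: {Heating, Fault}.
States satisfying A[¬target U fan]: {Heating, Idle, Off, Fault}.

{Heating, Idle, Off, Fault}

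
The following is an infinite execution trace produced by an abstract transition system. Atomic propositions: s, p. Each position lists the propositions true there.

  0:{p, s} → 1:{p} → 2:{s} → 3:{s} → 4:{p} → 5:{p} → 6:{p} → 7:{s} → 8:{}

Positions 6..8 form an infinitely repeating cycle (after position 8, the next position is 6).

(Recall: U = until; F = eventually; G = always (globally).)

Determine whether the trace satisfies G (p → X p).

p → X p must hold at every position from 0 onward. It fails at position 1, so G (p → X p) is false.
Positions where p holds: 0, 1, 4, 5, 6.
Check X p at each: 0→ok, 1→fails, 4→ok, 5→ok, 6→fails.

No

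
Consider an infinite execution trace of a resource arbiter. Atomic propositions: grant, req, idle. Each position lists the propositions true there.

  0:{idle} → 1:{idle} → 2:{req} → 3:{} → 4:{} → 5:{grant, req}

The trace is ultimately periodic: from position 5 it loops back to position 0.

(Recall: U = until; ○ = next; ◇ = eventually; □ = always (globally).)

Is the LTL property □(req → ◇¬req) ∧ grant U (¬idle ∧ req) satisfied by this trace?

req → ◇¬req holds at every position 0..5, and those are all positions ever visited, so □(req → ◇¬req) holds.
Positions where req holds: 2, 5.
Check ◇¬req at each: 2→ok, 5→ok.
Walking from position 0: at position 0, ¬idle ∧ req has not yet held and grant fails, so grant U (¬idle ∧ req) is false.
At position 0: □(req → ◇¬req) is true; grant U (¬idle ∧ req) is false; so □(req → ◇¬req) ∧ grant U (¬idle ∧ req) is false.

Does not hold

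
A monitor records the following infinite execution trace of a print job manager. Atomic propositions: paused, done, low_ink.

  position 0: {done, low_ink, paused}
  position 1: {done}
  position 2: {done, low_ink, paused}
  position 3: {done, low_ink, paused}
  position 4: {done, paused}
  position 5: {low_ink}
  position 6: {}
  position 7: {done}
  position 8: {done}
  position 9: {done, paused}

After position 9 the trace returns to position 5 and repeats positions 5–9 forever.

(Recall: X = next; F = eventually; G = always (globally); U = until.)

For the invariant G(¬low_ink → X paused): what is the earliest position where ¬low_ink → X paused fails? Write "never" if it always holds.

Check ¬low_ink → X paused at each position in order: 0 ✓, 1 ✓, 2 ✓, 3 ✓.
At position 4 the labels are {done, paused} and the next position 5 has {low_ink}, so ¬low_ink → X paused is false there. This is the first violation.

4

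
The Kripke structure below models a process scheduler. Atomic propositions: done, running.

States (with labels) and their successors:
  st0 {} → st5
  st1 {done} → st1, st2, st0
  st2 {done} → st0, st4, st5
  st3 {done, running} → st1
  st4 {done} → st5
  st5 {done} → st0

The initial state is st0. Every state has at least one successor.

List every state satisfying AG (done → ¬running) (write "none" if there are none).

States satisfying done → ¬running: {st0, st1, st2, st4, st5}.
States satisfying AG (done → ¬running): {st0, st1, st2, st4, st5}.

{st0, st1, st2, st4, st5}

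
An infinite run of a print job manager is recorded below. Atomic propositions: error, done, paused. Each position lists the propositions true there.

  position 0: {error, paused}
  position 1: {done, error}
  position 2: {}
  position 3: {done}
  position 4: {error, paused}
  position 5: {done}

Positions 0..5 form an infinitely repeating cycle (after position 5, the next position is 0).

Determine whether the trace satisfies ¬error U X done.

Yes

Walking from position 0: X done first holds at position 0, and ¬error holds at every earlier position along the way, so ¬error U X done holds.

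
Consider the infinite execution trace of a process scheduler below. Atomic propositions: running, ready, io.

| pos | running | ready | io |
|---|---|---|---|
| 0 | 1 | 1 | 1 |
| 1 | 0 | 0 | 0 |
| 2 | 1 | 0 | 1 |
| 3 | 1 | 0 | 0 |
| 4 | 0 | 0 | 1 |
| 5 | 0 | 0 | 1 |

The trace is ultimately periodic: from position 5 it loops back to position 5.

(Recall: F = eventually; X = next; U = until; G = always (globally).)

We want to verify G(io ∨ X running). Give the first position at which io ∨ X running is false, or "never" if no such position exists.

Check io ∨ X running at each position in order: 0 ✓, 1 ✓, 2 ✓.
At position 3 the labels are {running} and the next position 4 has {io}, so io ∨ X running is false there. This is the first violation.

3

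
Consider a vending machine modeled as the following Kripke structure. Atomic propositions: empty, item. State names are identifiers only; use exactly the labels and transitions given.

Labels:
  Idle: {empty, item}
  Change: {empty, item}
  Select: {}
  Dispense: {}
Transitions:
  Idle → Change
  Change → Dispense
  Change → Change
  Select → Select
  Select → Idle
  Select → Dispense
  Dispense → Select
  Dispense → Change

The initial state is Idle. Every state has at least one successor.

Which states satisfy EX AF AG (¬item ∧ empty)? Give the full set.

none

States satisfying AF AG (¬item ∧ empty): ∅.
States satisfying EX AF AG (¬item ∧ empty): ∅.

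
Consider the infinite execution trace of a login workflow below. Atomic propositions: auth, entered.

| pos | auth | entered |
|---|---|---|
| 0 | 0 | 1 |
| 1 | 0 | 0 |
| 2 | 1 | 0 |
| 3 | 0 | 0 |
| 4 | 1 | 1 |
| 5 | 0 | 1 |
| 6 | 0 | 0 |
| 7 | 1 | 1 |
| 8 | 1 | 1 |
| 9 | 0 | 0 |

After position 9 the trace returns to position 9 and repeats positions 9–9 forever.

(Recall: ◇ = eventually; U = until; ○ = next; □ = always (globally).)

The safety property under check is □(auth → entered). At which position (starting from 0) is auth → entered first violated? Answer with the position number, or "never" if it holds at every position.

Check auth → entered at each position in order: 0 ✓, 1 ✓.
At position 2 the labels are {auth}, so auth → entered is false there. This is the first violation.

2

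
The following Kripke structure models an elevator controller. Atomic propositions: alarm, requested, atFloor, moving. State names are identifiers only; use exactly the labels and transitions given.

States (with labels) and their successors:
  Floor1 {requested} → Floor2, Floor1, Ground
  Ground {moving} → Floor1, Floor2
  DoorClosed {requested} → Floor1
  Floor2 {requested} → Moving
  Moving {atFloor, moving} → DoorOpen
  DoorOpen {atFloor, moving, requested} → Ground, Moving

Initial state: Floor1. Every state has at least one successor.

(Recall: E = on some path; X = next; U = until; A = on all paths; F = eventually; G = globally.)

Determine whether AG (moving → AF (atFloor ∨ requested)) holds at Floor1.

States satisfying moving → AF (atFloor ∨ requested): {Floor1, Ground, DoorClosed, Floor2, Moving, DoorOpen}.
States satisfying AG (moving → AF (atFloor ∨ requested)): {Floor1, Ground, DoorClosed, Floor2, Moving, DoorOpen}.
Every state reachable from Floor1 satisfies moving → AF (atFloor ∨ requested).
Floor1 ∈ Sat(AG (moving → AF (atFloor ∨ requested))).

Holds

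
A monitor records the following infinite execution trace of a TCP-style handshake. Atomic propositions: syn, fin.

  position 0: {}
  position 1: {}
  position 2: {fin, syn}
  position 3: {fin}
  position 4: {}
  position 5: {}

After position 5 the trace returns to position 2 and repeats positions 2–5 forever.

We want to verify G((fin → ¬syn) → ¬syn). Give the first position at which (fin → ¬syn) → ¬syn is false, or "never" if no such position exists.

never

(fin → ¬syn) → ¬syn holds at every position 0..5, and those are all the positions the trace ever visits, so the invariant G((fin → ¬syn) → ¬syn) is never violated.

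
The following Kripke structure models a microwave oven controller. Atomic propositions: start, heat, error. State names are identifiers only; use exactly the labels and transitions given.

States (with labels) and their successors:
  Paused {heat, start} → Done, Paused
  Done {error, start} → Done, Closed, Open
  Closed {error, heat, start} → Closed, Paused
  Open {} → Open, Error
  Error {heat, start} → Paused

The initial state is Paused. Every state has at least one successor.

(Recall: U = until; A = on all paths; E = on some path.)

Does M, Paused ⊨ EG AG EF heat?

States satisfying AG EF heat: {Paused, Done, Closed, Open, Error}.
States satisfying EG AG EF heat: {Paused, Done, Closed, Open, Error}.
Paused ∈ Sat(EG AG EF heat).

Holds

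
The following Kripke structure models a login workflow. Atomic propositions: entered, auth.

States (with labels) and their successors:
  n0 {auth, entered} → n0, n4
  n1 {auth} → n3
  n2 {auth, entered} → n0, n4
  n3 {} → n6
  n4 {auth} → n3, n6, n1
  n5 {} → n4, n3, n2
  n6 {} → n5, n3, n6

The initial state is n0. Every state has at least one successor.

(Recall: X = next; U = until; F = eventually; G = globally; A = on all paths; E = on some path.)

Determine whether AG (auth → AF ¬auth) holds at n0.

Does not hold

States satisfying auth → AF ¬auth: {n1, n3, n4, n5, n6}.
States satisfying AG (auth → AF ¬auth): ∅.
n0 is reachable from n0 and violates auth → AF ¬auth, so AG fails at n0.
n0 ∉ Sat(AG (auth → AF ¬auth)).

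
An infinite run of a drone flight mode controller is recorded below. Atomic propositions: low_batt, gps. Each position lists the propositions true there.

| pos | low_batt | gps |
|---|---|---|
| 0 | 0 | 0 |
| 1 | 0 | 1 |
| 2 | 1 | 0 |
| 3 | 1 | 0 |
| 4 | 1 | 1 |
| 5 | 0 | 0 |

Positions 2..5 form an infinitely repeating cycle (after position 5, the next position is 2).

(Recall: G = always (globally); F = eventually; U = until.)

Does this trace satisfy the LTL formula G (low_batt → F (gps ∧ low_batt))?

Yes

low_batt → F (gps ∧ low_batt) holds at every position 0..5, and those are all positions ever visited, so G (low_batt → F (gps ∧ low_batt)) holds.
Positions where low_batt holds: 2, 3, 4.
Check F (gps ∧ low_batt) at each: 2→ok, 3→ok, 4→ok.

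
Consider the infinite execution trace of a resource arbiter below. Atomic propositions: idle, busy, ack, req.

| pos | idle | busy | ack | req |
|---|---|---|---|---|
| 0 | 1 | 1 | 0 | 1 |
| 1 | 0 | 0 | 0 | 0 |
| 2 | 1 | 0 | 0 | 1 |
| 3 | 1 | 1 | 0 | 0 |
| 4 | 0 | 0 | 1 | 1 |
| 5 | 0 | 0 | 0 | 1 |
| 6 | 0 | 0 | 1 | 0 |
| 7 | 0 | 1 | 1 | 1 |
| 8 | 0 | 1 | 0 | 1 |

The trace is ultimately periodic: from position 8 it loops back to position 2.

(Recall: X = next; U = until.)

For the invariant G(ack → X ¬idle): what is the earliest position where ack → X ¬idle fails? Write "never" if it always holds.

ack → X ¬idle holds at every position 0..8, and those are all the positions the trace ever visits, so the invariant G(ack → X ¬idle) is never violated.

never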